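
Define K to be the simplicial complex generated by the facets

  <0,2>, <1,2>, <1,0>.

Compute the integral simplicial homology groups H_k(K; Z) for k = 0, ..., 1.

H_0 = Z,  H_1 = Z.

Fix the vertex order 0 < 1 < 2 and write every simplex with vertices in increasing order. Then dim K = 1 and the simplices of K are:

  0-simplices (3): [0], [1], [2]
  1-simplices (3): [0,1], [0,2], [1,2]

giving chain groups C_0 ≅ Z^3, C_1 ≅ Z^3.

Boundary ∂_1: C_1 → C_0 is given by ∂[p,q] = [q] − [p].
This gives a 3×3 integer matrix of rank 2; reducing to Smith normal form yields diagonal entries (1,1).

Computing H_k = (kernel of ∂_k) / (image of ∂_{k+1}):

  H_0: rank C_0 − rank ∂_1 = 3 − 2 = 1, and the invariant factors of ∂_1 are all 1, so H_0 = Z.
  H_1: rank ker ∂_1 − rank ∂_2 = (3 − 2) − 0 = 1, and there is no ∂_2, so H_1 = Z.

(K is a triangulation of the circle S^1.)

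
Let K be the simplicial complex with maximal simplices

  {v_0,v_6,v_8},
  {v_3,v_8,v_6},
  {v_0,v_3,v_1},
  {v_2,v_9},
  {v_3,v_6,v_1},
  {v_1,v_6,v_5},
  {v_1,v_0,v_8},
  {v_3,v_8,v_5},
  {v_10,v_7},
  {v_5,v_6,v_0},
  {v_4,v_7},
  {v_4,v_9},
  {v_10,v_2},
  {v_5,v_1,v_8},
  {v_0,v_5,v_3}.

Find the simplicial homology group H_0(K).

H_0 ≅ Z^2.

Fix the vertex order v_0 < v_1 < v_2 < v_3 < v_4 < v_5 < v_6 < v_7 < v_8 < v_9 < v_10 and write every simplex with vertices in increasing order. Then dim K = 2 and the simplices of K are:

  0-simplices (11): [v_0], [v_1], [v_2], [v_3], [v_4], [v_5], [v_6], [v_7], [v_8], [v_9], [v_10]
  1-simplices (20): (20 of them)
  2-simplices (10): [v_0,v_1,v_3], [v_0,v_1,v_8], [v_0,v_3,v_5], [v_0,v_5,v_6], [v_0,v_6,v_8], [v_1,v_3,v_6], [v_1,v_5,v_6], [v_1,v_5,v_8], [v_3,v_5,v_8], [v_3,v_6,v_8]

so the chain groups are C_0 ≅ Z^11, C_1 ≅ Z^20, C_2 ≅ Z^10.

Boundary ∂_1: C_1 → C_0 sends each edge [p,q] (with p < q) to q − p. For instance
  ∂[v_0,v_3] = [v_3] − [v_0].
The 11×20 boundary matrix has rank 9 and Smith normal form diag(1,1,1,1,1,1,1,1,1).

Boundary ∂_2: C_2 → C_1 maps a triangle to the signed sum of its edges. For instance
  ∂[v_1,v_5,v_8] = [v_5,v_8] − [v_1,v_8] + [v_1,v_5],
  ∂[v_0,v_1,v_8] = [v_1,v_8] − [v_0,v_8] + [v_0,v_1].
The 20×10 boundary matrix has rank 10 and Smith normal form diag(1,1,1,1,1,1,1,1,1,2).

Reading off H_k = ker ∂_k / im ∂_{k+1}:

  H_0: rank C_0 − rank ∂_1 = 11 − 9 = 2, and the invariant factors of ∂_1 are all 1, so H_0 = Z^2.

(K is a triangulation of the disjoint union of the circle S^1 and the real projective plane RP^2.)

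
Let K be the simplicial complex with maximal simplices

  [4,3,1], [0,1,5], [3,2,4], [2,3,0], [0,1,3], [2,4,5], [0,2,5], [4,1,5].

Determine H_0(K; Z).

H_0 = Z.

Order the vertices as 0 < 1 < 2 < 3 < 4 < 5. Listing each simplex with vertices in this order, K has dimension 2 with simplices:

  0-simplices (6): [0], [1], [2], [3], [4], [5]
  1-simplices (12): [0,1], [0,2], [0,3], [0,5], [1,3], [1,4], [1,5], [2,3], [2,4], [2,5], [3,4], [4,5]
  2-simplices (8): [0,1,3], [0,1,5], [0,2,3], [0,2,5], [1,3,4], [1,4,5], [2,3,4], [2,4,5]

giving chain groups C_0 ≅ Z^6, C_1 ≅ Z^12, C_2 ≅ Z^8.

∂_1: C_1 → C_0 is given by ∂[p,q] = [q] − [p].
This gives a 6×12 integer matrix of rank 5; reducing to Smith normal form yields diagonal entries (1,1,1,1,1).

Boundary ∂_2: C_2 → C_1 maps a triangle to the signed sum of its edges. For instance
  ∂[0,2,3] = [2,3] − [0,3] + [0,2],
  ∂[1,3,4] = [3,4] − [1,4] + [1,3].
The 12×8 boundary matrix has rank 7 and Smith normal form diag(1,1,1,1,1,1,1).

Reading off H_k = ker ∂_k / im ∂_{k+1}:

  H_0: rank C_0 − rank ∂_1 = 6 − 5 = 1, and the invariant factors of ∂_1 are all 1, so H_0 = Z.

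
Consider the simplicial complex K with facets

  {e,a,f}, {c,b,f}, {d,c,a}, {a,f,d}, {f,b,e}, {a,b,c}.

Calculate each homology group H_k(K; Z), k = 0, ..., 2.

We work with the vertex ordering a < b < c < d < e < f. The simplices of K, each written with vertices in increasing order, are:

  0-simplices (6): a, b, c, d, e, f
  1-simplices (12): ab, ac, ad, ae, af, bc, be, bf, cd, cf, df, ef
  2-simplices (6): abc, acd, adf, aef, bcf, bef

Hence C_0 ≅ Z^6, C_1 ≅ Z^12, C_2 ≅ Z^6.

Boundary ∂_1: C_1 → C_0 maps an edge to its endpoints' difference, ∂[p,q] = q − p.
As a 6×12 matrix over Z this has rank 5, with invariant factors (1,1,1,1,1).

∂_2: C_2 → C_1 maps a triangle to the signed sum of its edges. For instance
  ∂acd = cd − ad + ac,
  ∂bef = ef − bf + be.
The 12×6 boundary matrix has rank 6 and Smith normal form diag(1,1,1,1,1,1).

Now H_k = ker ∂_k / im ∂_{k+1}, so:

  H_0: rank C_0 − rank ∂_1 = 6 − 5 = 1, and the invariant factors of ∂_1 are all 1, so H_0 = Z.
  H_1: rank ker ∂_1 − rank ∂_2 = (12 − 5) − 6 = 1, and the invariant factors of ∂_2 are all 1, so H_1 = Z.
  H_2: rank ker ∂_2 − rank ∂_3 = (6 − 6) − 0 = 0, and there is no ∂_3, so H_2 = 0.

H_0 = Z,  H_1 = Z,  H_2 = 0.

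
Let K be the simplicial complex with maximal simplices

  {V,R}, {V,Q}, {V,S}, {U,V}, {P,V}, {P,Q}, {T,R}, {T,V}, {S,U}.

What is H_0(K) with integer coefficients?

K has 7 vertices, 9 edges.
rank ∂_0 = 0, rank ∂_1 = 6 ⇒ b_0 = 7 − 0 − 6 = 1; all invariant factors of ∂_1 are 1 so no torsion. So H_0 = Z.

H_0 = Z.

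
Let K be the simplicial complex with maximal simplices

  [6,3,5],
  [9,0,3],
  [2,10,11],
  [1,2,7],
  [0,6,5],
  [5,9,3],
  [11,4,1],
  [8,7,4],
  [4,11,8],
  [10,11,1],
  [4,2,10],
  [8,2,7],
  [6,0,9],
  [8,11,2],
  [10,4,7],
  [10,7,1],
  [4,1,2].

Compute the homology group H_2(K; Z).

H_2 = 0.

Take the total order 0 < 1 < 2 < 3 < 4 < 5 < 6 < 7 < 8 < 9 < 10 < 11 on the vertex set. Then K (dimension 2) consists of the simplices:

  0-simplices (12): [0], [1], [2], [3], [4], [5], [6], [7], [8], [9], [10], [11]
  1-simplices (28): (28 of them)
  2-simplices (17): (17 of them)

Hence C_0 ≅ Z^12, C_1 ≅ Z^28, C_2 ≅ Z^17.

∂_1: C_1 → C_0 maps an edge to its endpoints' difference, ∂[p,q] = q − p. For instance
  ∂[10,11] = [11] − [10].
The 12×28 boundary matrix has rank 10 and Smith normal form diag(1,1,1,1,1,1,1,1,1,1).

The boundary map ∂_2: C_2 → C_1 maps a triangle to the signed sum of its edges. For instance
  ∂[1,2,4] = [2,4] − [1,4] + [1,2],
  ∂[2,7,8] = [7,8] − [2,8] + [2,7].
The resulting 28×17 matrix has rank 17, and its Smith normal form has invariant factors (1,1,1,1,1,1,1,1,1,1,1,1,1,1,1,1,2).

Computing H_k = (kernel of ∂_k) / (image of ∂_{k+1}):

  H_2: rank ker ∂_2 − rank ∂_3 = (17 − 17) − 0 = 0, and there is no ∂_3, so H_2 = 0.

(K is a triangulation of the disjoint union of the Möbius band and the real projective plane RP^2.)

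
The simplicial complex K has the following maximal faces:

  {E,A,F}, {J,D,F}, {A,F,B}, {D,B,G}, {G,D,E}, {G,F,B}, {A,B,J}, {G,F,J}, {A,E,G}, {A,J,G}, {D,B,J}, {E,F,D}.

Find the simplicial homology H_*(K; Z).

H_0 = Z,  H_1 = Z_2,  H_2 = 0.

Take the total order A < B < D < E < F < G < J on the vertex set. Then K (dimension 2) consists of the simplices:

  0-simplices (7): A, B, D, E, F, G, J
  1-simplices (18): AB, AE, AF, AG, AJ, BD, BF, BG, BJ, DE, DF, DG, DJ, EF, EG, FG, FJ, GJ
  2-simplices (12): ABF, ABJ, AEF, AEG, AGJ, BDG, BDJ, BFG, DEF, DEG, DFJ, FGJ

Hence C_0 ≅ Z^7, C_1 ≅ Z^18, C_2 ≅ Z^12.

Boundary ∂_1: C_1 → C_0 maps an edge to its endpoints' difference, ∂[p,q] = q − p.
The resulting 7×18 matrix has rank 6, and its Smith normal form has invariant factors (1,1,1,1,1,1).

∂_2: C_2 → C_1 sends each 2-simplex [p,q,r] to [q,r] − [p,r] + [p,q]. For instance
  ∂DEF = EF − DF + DE,
  ∂DEG = EG − DG + DE.
As a 18×12 matrix over Z this has rank 12, with invariant factors (1,1,1,1,1,1,1,1,1,1,1,2).

Computing H_k = (kernel of ∂_k) / (image of ∂_{k+1}):

  H_0: rank C_0 − rank ∂_1 = 7 − 6 = 1, and the invariant factors of ∂_1 are all 1, so H_0 ≅ Z.
  H_1: rank ker ∂_1 − rank ∂_2 = (18 − 6) − 12 = 0, and ∂_2 has invariant factor 2 > 1, so H_1 ≅ Z_2.
  H_2: rank ker ∂_2 − rank ∂_3 = (12 − 12) − 0 = 0, and there is no ∂_3, so H_2 ≅ 0.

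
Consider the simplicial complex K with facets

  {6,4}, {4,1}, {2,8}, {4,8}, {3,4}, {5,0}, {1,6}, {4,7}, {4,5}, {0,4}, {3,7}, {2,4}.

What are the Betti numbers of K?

b_0 = 1, b_1 = 4.

Order the vertices as 0 < 1 < 2 < 3 < 4 < 5 < 6 < 7 < 8. Listing each simplex with vertices in this order, K has dimension 1 with simplices:

  0-simplices (9): [0], [1], [2], [3], [4], [5], [6], [7], [8]
  1-simplices (12): [0,4], [0,5], [1,4], [1,6], [2,4], [2,8], [3,4], [3,7], [4,5], [4,6], [4,7], [4,8]

Hence C_0 ≅ Z^9, C_1 ≅ Z^12.

The boundary map ∂_1: C_1 → C_0 sends each edge [p,q] (with p < q) to q − p. For instance
  ∂[1,6] = [6] − [1].
The 9×12 boundary matrix has rank 8 and Smith normal form diag(1,1,1,1,1,1,1,1).

From H_k ≅ ker(∂_k) / im(∂_{k+1}) we obtain:

  H_0: rank C_0 − rank ∂_1 = 9 − 8 = 1, and the invariant factors of ∂_1 are all 1, so H_0 = Z.
  H_1: rank ker ∂_1 − rank ∂_2 = (12 − 8) − 0 = 4, and there is no ∂_2, so H_1 = Z^4.

As a check, the Euler characteristic is 9 − 12 = -3, which agrees with 1 − 4 = -3.

Hence the Betti numbers are b_0 = 1, b_1 = 4.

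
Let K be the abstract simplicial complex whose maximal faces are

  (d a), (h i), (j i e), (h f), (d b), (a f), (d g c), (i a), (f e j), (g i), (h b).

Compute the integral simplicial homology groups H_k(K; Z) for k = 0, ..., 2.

H_0 ≅ Z,  H_1 ≅ Z^4,  H_2 = 0.

Order the vertices as a < b < c < d < e < f < g < h < i < j. Listing each simplex with vertices in this order, K has dimension 2 with simplices:

  0-simplices (10): a, b, c, d, e, f, g, h, i, j
  1-simplices (16): ad, af, ai, bd, bh, cd, cg, dg, ef, ei, ej, fh, fj, gi, hi, ij
  2-simplices (3): cdg, efj, eij

so the chain groups are C_0 ≅ Z^10, C_1 ≅ Z^16, C_2 ≅ Z^3.

The boundary map ∂_1: C_1 → C_0 is given by ∂[p,q] = [q] − [p].
This gives a 10×16 integer matrix of rank 9; reducing to Smith normal form yields diagonal entries (1,1,1,1,1,1,1,1,1).

The boundary map ∂_2: C_2 → C_1 sends each 2-simplex [p,q,r] to [q,r] − [p,r] + [p,q]. For instance
  ∂eij = ij − ej + ei,
  ∂cdg = dg − cg + cd.
The 16×3 boundary matrix has rank 3 and Smith normal form diag(1,1,1).

Now H_k = ker ∂_k / im ∂_{k+1}, so:

  H_0: rank C_0 − rank ∂_1 = 10 − 9 = 1, and the invariant factors of ∂_1 are all 1, so H_0 ≅ Z.
  H_1: rank ker ∂_1 − rank ∂_2 = (16 − 9) − 3 = 4, and the invariant factors of ∂_2 are all 1, so H_1 ≅ Z^4.
  H_2: rank ker ∂_2 − rank ∂_3 = (3 − 3) − 0 = 0, and there is no ∂_3, so H_2 ≅ 0.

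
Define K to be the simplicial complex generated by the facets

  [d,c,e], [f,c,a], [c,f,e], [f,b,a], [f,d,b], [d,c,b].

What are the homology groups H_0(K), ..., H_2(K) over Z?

H_0 ≅ Z,  H_1 ≅ Z,  H_2 = 0.

Order the vertices as a < b < c < d < e < f. Listing each simplex with vertices in this order, K has dimension 2 with simplices:

  0-simplices (6): a, b, c, d, e, f
  1-simplices (12): ab, ac, af, bc, bd, bf, cd, ce, cf, de, df, ef
  2-simplices (6): abf, acf, bcd, bdf, cde, cef

Hence C_0 ≅ Z^6, C_1 ≅ Z^12, C_2 ≅ Z^6.

∂_1: C_1 → C_0 sends each edge [p,q] (with p < q) to q − p. For instance
  ∂cf = f − c.
The resulting 6×12 matrix has rank 5, and its Smith normal form has invariant factors (1,1,1,1,1).

Boundary ∂_2: C_2 → C_1 maps a triangle to the signed sum of its edges. For instance
  ∂abf = bf − af + ab,
  ∂bcd = cd − bd + bc.
As a 12×6 matrix over Z this has rank 6, with invariant factors (1,1,1,1,1,1).

Computing H_k = (kernel of ∂_k) / (image of ∂_{k+1}):

  H_0: rank C_0 − rank ∂_1 = 6 − 5 = 1, and the invariant factors of ∂_1 are all 1, so H_0 = Z.
  H_1: rank ker ∂_1 − rank ∂_2 = (12 − 5) − 6 = 1, and the invariant factors of ∂_2 are all 1, so H_1 = Z.
  H_2: rank ker ∂_2 − rank ∂_3 = (6 − 6) − 0 = 0, and there is no ∂_3, so H_2 = 0.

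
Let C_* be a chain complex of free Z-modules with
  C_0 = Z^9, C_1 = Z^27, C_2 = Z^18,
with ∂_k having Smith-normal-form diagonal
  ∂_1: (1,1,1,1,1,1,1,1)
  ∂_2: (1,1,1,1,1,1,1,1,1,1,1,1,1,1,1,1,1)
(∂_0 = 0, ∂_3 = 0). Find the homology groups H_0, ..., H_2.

H_0: b_0 = 9 − 0 − 8 = 1; torsion from ∂_1 factors > 1: none. So H_0 = Z.
H_1: b_1 = 27 − 8 − 17 = 2; torsion from ∂_2 factors > 1: none. So H_1 = Z^2.
H_2: b_2 = 18 − 17 − 0 = 1; torsion from ∂_3 factors > 1: none. So H_2 = Z.

H_0 = Z,  H_1 = Z^2,  H_2 = Z.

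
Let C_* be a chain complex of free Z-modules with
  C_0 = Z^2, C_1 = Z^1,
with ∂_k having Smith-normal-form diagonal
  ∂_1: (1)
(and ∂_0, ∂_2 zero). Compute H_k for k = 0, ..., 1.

H_0 = Z,  H_1 = 0.

H_0: b_0 = 2 − 0 − 1 = 1; torsion from ∂_1 factors > 1: none. So H_0 = Z.
H_1: b_1 = 1 − 1 − 0 = 0; torsion from ∂_2 factors > 1: none. So H_1 = 0.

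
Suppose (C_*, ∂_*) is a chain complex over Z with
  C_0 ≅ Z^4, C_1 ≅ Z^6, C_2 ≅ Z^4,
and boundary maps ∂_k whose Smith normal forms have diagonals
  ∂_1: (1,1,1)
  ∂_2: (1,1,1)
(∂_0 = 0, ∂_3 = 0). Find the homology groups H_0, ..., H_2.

H_0 ≅ Z,  H_1 = 0,  H_2 ≅ Z.

H_0: b_0 = 4 − 0 − 3 = 1; torsion from ∂_1 factors > 1: none. So H_0 ≅ Z.
H_1: b_1 = 6 − 3 − 3 = 0; torsion from ∂_2 factors > 1: none. So H_1 ≅ 0.
H_2: b_2 = 4 − 3 − 0 = 1; torsion from ∂_3 factors > 1: none. So H_2 ≅ Z.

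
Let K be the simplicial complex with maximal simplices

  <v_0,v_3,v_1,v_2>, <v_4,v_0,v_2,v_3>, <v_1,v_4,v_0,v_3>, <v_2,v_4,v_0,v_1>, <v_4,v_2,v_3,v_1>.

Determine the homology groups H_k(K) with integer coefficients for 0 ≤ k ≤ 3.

H_0 = Z,  H_1 = 0,  H_2 = 0,  H_3 = Z.

Take the total order v_0 < v_1 < v_2 < v_3 < v_4 on the vertex set. Then K (dimension 3) consists of the simplices:

  0-simplices (5): [v_0], [v_1], [v_2], [v_3], [v_4]
  1-simplices (10): [v_0,v_1], [v_0,v_2], [v_0,v_3], [v_0,v_4], [v_1,v_2], [v_1,v_3], [v_1,v_4], [v_2,v_3], [v_2,v_4], [v_3,v_4]
  2-simplices (10): [v_0,v_1,v_2], [v_0,v_1,v_3], [v_0,v_1,v_4], [v_0,v_2,v_3], [v_0,v_2,v_4], [v_0,v_3,v_4], [v_1,v_2,v_3], [v_1,v_2,v_4], [v_1,v_3,v_4], [v_2,v_3,v_4]
  3-simplices (5): [v_0,v_1,v_2,v_3], [v_0,v_1,v_2,v_4], [v_0,v_1,v_3,v_4], [v_0,v_2,v_3,v_4], [v_1,v_2,v_3,v_4]

giving chain groups C_0 ≅ Z^5, C_1 ≅ Z^10, C_2 ≅ Z^10, C_3 ≅ Z^5.

The boundary map ∂_1: C_1 → C_0 sends each edge [p,q] (with p < q) to q − p.
The 5×10 boundary matrix has rank 4 and Smith normal form diag(1,1,1,1).

∂_2: C_2 → C_1 sends each 2-simplex [p,q,r] to [q,r] − [p,r] + [p,q]. For instance
  ∂[v_1,v_2,v_3] = [v_2,v_3] − [v_1,v_3] + [v_1,v_2],
  ∂[v_0,v_1,v_2] = [v_1,v_2] − [v_0,v_2] + [v_0,v_1].
As a 10×10 matrix over Z this has rank 6, with invariant factors (1,1,1,1,1,1).

The boundary map ∂_3: C_3 → C_2 sends each 3-simplex σ to the alternating sum Σ_i (−1)^i (σ with its i-th vertex removed). For instance
  ∂[v_1,v_2,v_3,v_4] = [v_2,v_3,v_4] − [v_1,v_3,v_4] + [v_1,v_2,v_4] − [v_1,v_2,v_3],
  ∂[v_0,v_1,v_3,v_4] = [v_1,v_3,v_4] − [v_0,v_3,v_4] + [v_0,v_1,v_4] − [v_0,v_1,v_3].
This gives a 10×5 integer matrix of rank 4; reducing to Smith normal form yields diagonal entries (1,1,1,1).

Reading off H_k = ker ∂_k / im ∂_{k+1}:

  H_0: rank C_0 − rank ∂_1 = 5 − 4 = 1, and the invariant factors of ∂_1 are all 1, so H_0 = Z.
  H_1: rank ker ∂_1 − rank ∂_2 = (10 − 4) − 6 = 0, and the invariant factors of ∂_2 are all 1, so H_1 = 0.
  H_2: rank ker ∂_2 − rank ∂_3 = (10 − 6) − 4 = 0, and the invariant factors of ∂_3 are all 1, so H_2 = 0.
  H_3: rank ker ∂_3 − rank ∂_4 = (5 − 4) − 0 = 1, and there is no ∂_4, so H_3 = Z.

(K is a triangulation of the 3-sphere S^3.)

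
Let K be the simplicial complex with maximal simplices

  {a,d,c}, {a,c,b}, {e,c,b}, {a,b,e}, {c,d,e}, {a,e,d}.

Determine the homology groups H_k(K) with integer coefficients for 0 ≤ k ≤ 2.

H_0 ≅ Z,  H_1 = 0,  H_2 ≅ Z.

K has 5 vertices, 9 edges, 6 triangles.
rank ∂_0 = 0, rank ∂_1 = 4 ⇒ b_0 = 5 − 0 − 4 = 1; all invariant factors of ∂_1 are 1 so no torsion. So H_0 = Z.
rank ∂_1 = 4, rank ∂_2 = 5 ⇒ b_1 = 9 − 4 − 5 = 0; all invariant factors of ∂_2 are 1 so no torsion. So H_1 = 0.
rank ∂_2 = 5, rank ∂_3 = 0 ⇒ b_2 = 6 − 5 − 0 = 1. So H_2 = Z.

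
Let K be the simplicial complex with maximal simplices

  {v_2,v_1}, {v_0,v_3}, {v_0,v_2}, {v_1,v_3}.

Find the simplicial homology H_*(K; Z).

K has 4 vertices, 4 edges.
rank ∂_0 = 0, rank ∂_1 = 3 ⇒ b_0 = 4 − 0 − 3 = 1; all invariant factors of ∂_1 are 1 so no torsion. So H_0 = Z.
rank ∂_1 = 3, rank ∂_2 = 0 ⇒ b_1 = 4 − 3 − 0 = 1. So H_1 = Z.

H_0 = Z,  H_1 = Z.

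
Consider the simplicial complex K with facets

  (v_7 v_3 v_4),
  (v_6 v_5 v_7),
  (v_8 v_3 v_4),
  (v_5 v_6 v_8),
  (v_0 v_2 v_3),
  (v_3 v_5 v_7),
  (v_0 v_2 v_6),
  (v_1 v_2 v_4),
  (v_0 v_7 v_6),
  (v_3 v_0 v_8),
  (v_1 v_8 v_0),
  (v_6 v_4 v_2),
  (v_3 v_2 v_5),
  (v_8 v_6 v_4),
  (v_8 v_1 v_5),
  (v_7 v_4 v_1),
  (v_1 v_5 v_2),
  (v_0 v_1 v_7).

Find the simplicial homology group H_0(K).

Fix the vertex order v_0 < v_1 < v_2 < v_3 < v_4 < v_5 < v_6 < v_7 < v_8 and write every simplex with vertices in increasing order. Then dim K = 2 and the simplices of K are:

  0-simplices (9): [v_0], [v_1], [v_2], [v_3], [v_4], [v_5], [v_6], [v_7], [v_8]
  1-simplices (27): (27 of them)
  2-simplices (18): (18 of them)

so the chain groups are C_0 ≅ Z^9, C_1 ≅ Z^27, C_2 ≅ Z^18.

∂_1: C_1 → C_0 sends each edge [p,q] (with p < q) to q − p.
The resulting 9×27 matrix has rank 8, and its Smith normal form has invariant factors (1,1,1,1,1,1,1,1).

∂_2: C_2 → C_1 maps a triangle to the signed sum of its edges. For instance
  ∂[v_5,v_6,v_8] = [v_6,v_8] − [v_5,v_8] + [v_5,v_6],
  ∂[v_3,v_4,v_7] = [v_4,v_7] − [v_3,v_7] + [v_3,v_4].
As a 27×18 matrix over Z this has rank 17, with invariant factors (1,1,1,1,1,1,1,1,1,1,1,1,1,1,1,1,1).

Computing H_k = (kernel of ∂_k) / (image of ∂_{k+1}):

  H_0: rank C_0 − rank ∂_1 = 9 − 8 = 1, and the invariant factors of ∂_1 are all 1, so H_0 ≅ Z.

H_0 ≅ Z.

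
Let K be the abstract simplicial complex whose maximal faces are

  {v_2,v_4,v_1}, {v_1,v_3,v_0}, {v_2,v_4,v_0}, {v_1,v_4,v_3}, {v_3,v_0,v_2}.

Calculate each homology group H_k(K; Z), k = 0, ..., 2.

K has 5 vertices, 10 edges, 5 triangles.
rank ∂_0 = 0, rank ∂_1 = 4 ⇒ b_0 = 5 − 0 − 4 = 1; all invariant factors of ∂_1 are 1 so no torsion. So H_0 ≅ Z.
rank ∂_1 = 4, rank ∂_2 = 5 ⇒ b_1 = 10 − 4 − 5 = 1; all invariant factors of ∂_2 are 1 so no torsion. So H_1 ≅ Z.
rank ∂_2 = 5, rank ∂_3 = 0 ⇒ b_2 = 5 − 5 − 0 = 0. So H_2 ≅ 0.

H_0 ≅ Z,  H_1 ≅ Z,  H_2 = 0.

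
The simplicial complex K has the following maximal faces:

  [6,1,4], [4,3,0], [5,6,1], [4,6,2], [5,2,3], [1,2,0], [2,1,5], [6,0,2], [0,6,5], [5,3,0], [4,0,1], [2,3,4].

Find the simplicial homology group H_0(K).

H_0 ≅ Z.

We work with the vertex ordering 0 < 1 < 2 < 3 < 4 < 5 < 6. The simplices of K, each written with vertices in increasing order, are:

  0-simplices (7): [0], [1], [2], [3], [4], [5], [6]
  1-simplices (18): [0,1], [0,2], [0,3], [0,4], [0,5], [0,6], [1,2], [1,4], [1,5], [1,6], [2,3], [2,4], [2,5], [2,6], [3,4], [3,5], [4,6], [5,6]
  2-simplices (12): [0,1,2], [0,1,4], [0,2,6], [0,3,4], [0,3,5], [0,5,6], [1,2,5], [1,4,6], [1,5,6], [2,3,4], [2,3,5], [2,4,6]

Hence C_0 ≅ Z^7, C_1 ≅ Z^18, C_2 ≅ Z^12.

∂_1: C_1 → C_0 is given by ∂[p,q] = [q] − [p].
As a 7×18 matrix over Z this has rank 6, with invariant factors (1,1,1,1,1,1).

The boundary map ∂_2: C_2 → C_1 maps a triangle to the signed sum of its edges. For instance
  ∂[1,2,5] = [2,5] − [1,5] + [1,2],
  ∂[0,5,6] = [5,6] − [0,6] + [0,5].
The 18×12 boundary matrix has rank 12 and Smith normal form diag(1,1,1,1,1,1,1,1,1,1,1,2).

Computing H_k = (kernel of ∂_k) / (image of ∂_{k+1}):

  H_0: rank C_0 − rank ∂_1 = 7 − 6 = 1, and the invariant factors of ∂_1 are all 1, so H_0 ≅ Z.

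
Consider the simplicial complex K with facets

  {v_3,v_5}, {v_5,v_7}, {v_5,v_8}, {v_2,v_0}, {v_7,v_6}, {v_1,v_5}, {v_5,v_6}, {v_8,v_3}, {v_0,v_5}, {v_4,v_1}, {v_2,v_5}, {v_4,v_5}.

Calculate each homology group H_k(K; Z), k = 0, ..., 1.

We work with the vertex ordering v_0 < v_1 < v_2 < v_3 < v_4 < v_5 < v_6 < v_7 < v_8. The simplices of K, each written with vertices in increasing order, are:

  0-simplices (9): [v_0], [v_1], [v_2], [v_3], [v_4], [v_5], [v_6], [v_7], [v_8]
  1-simplices (12): [v_0,v_2], [v_0,v_5], [v_1,v_4], [v_1,v_5], [v_2,v_5], [v_3,v_5], [v_3,v_8], [v_4,v_5], [v_5,v_6], [v_5,v_7], [v_5,v_8], [v_6,v_7]

Hence C_0 ≅ Z^9, C_1 ≅ Z^12.

Boundary ∂_1: C_1 → C_0 sends each edge [p,q] (with p < q) to q − p. For instance
  ∂[v_4,v_5] = [v_5] − [v_4].
The 9×12 boundary matrix has rank 8 and Smith normal form diag(1,1,1,1,1,1,1,1).

Now H_k = ker ∂_k / im ∂_{k+1}, so:

  H_0: rank C_0 − rank ∂_1 = 9 − 8 = 1, and the invariant factors of ∂_1 are all 1, so H_0 ≅ Z.
  H_1: rank ker ∂_1 − rank ∂_2 = (12 − 8) − 0 = 4, and there is no ∂_2, so H_1 ≅ Z^4.

(K is a triangulation of a wedge of 4 circles.)

H_0 ≅ Z,  H_1 ≅ Z^4.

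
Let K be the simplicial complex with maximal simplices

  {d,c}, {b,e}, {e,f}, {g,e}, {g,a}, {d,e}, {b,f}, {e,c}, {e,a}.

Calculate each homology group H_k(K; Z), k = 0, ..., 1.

Take the total order a < b < c < d < e < f < g on the vertex set. Then K (dimension 1) consists of the simplices:

  0-simplices (7): a, b, c, d, e, f, g
  1-simplices (9): ae, ag, be, bf, cd, ce, de, ef, eg

giving chain groups C_0 ≅ Z^7, C_1 ≅ Z^9.

The boundary map ∂_1: C_1 → C_0 is given by ∂[p,q] = [q] − [p]. For instance
  ∂ag = g − a.
The resulting 7×9 matrix has rank 6, and its Smith normal form has invariant factors (1,1,1,1,1,1).

Now H_k = ker ∂_k / im ∂_{k+1}, so:

  H_0: rank C_0 − rank ∂_1 = 7 − 6 = 1, and the invariant factors of ∂_1 are all 1, so H_0 ≅ Z.
  H_1: rank ker ∂_1 − rank ∂_2 = (9 − 6) − 0 = 3, and there is no ∂_2, so H_1 ≅ Z^3.

(K is a triangulation of a wedge of 3 circles.)

H_0 = Z,  H_1 = Z^3.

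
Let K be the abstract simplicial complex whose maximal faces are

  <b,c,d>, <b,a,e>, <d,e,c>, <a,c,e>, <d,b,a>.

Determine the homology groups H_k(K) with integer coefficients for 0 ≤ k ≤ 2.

H_0 = Z,  H_1 = Z,  H_2 = 0.

Take the total order a < b < c < d < e on the vertex set. Then K (dimension 2) consists of the simplices:

  0-simplices (5): a, b, c, d, e
  1-simplices (10): ab, ac, ad, ae, bc, bd, be, cd, ce, de
  2-simplices (5): abd, abe, ace, bcd, cde

Hence C_0 ≅ Z^5, C_1 ≅ Z^10, C_2 ≅ Z^5.

Boundary ∂_1: C_1 → C_0 sends each edge [p,q] (with p < q) to q − p. For instance
  ∂ae = e − a.
The 5×10 boundary matrix has rank 4 and Smith normal form diag(1,1,1,1).

Boundary ∂_2: C_2 → C_1 maps a triangle to the signed sum of its edges. For instance
  ∂ace = ce − ae + ac,
  ∂abd = bd − ad + ab.
This gives a 10×5 integer matrix of rank 5; reducing to Smith normal form yields diagonal entries (1,1,1,1,1).

From H_k ≅ ker(∂_k) / im(∂_{k+1}) we obtain:

  H_0: rank C_0 − rank ∂_1 = 5 − 4 = 1, and the invariant factors of ∂_1 are all 1, so H_0 ≅ Z.
  H_1: rank ker ∂_1 − rank ∂_2 = (10 − 4) − 5 = 1, and the invariant factors of ∂_2 are all 1, so H_1 ≅ Z.
  H_2: rank ker ∂_2 − rank ∂_3 = (5 − 5) − 0 = 0, and there is no ∂_3, so H_2 ≅ 0.

As a check, the Euler characteristic is 5 − 10 + 5 = 0, which agrees with 1 − 1 + 0 = 0.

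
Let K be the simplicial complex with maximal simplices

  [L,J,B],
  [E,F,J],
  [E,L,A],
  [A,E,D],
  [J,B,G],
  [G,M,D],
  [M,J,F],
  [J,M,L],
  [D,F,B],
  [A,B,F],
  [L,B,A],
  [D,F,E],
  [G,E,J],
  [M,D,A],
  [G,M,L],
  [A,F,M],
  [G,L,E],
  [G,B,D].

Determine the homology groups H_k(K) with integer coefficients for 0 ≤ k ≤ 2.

H_0 ≅ Z,  H_1 ≅ Z × Z/2,  H_2 = 0.

We work with the vertex ordering A < B < D < E < F < G < J < L < M. The simplices of K, each written with vertices in increasing order, are:

  0-simplices (9): A, B, D, E, F, G, J, L, M
  1-simplices (27): AB, AD, AE, AF, AL, AM, BD, BF, BG, BJ, BL, DE, DF, DG, DM, EF, EG, EJ, EL, FJ, FM, GJ, GL, GM, JL, JM, LM
  2-simplices (18): ABF, ABL, ADE, ADM, AEL, AFM, BDF, BDG, BGJ, BJL, DEF, DGM, EFJ, EGJ, EGL, FJM, GLM, JLM

so the chain groups are C_0 ≅ Z^9, C_1 ≅ Z^27, C_2 ≅ Z^18.

∂_1: C_1 → C_0 is given by ∂[p,q] = [q] − [p]. For instance
  ∂BD = D − B.
The 9×27 boundary matrix has rank 8 and Smith normal form diag(1,1,1,1,1,1,1,1).

The boundary map ∂_2: C_2 → C_1 acts by ∂[p,q,r] = [q,r] − [p,r] + [p,q]. For instance
  ∂AEL = EL − AL + AE,
  ∂EFJ = FJ − EJ + EF.
This gives a 27×18 integer matrix of rank 18; reducing to Smith normal form yields diagonal entries (1,1,1,1,1,1,1,1,1,1,1,1,1,1,1,1,1,2).

Computing H_k = (kernel of ∂_k) / (image of ∂_{k+1}):

  H_0: rank C_0 − rank ∂_1 = 9 − 8 = 1, and the invariant factors of ∂_1 are all 1, so H_0 = Z.
  H_1: rank ker ∂_1 − rank ∂_2 = (27 − 8) − 18 = 1, and ∂_2 has invariant factor 2 > 1, so H_1 = Z × Z/2.
  H_2: rank ker ∂_2 − rank ∂_3 = (18 − 18) − 0 = 0, and there is no ∂_3, so H_2 = 0.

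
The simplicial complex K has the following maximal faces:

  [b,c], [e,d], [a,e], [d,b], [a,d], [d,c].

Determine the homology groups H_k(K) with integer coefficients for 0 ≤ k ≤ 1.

Fix the vertex order a < b < c < d < e and write every simplex with vertices in increasing order. Then dim K = 1 and the simplices of K are:

  0-simplices (5): a, b, c, d, e
  1-simplices (6): ad, ae, bc, bd, cd, de

giving chain groups C_0 ≅ Z^5, C_1 ≅ Z^6.

Boundary ∂_1: C_1 → C_0 maps an edge to its endpoints' difference, ∂[p,q] = q − p.
As a 5×6 matrix over Z this has rank 4, with invariant factors (1,1,1,1).

From H_k ≅ ker(∂_k) / im(∂_{k+1}) we obtain:

  H_0: rank C_0 − rank ∂_1 = 5 − 4 = 1, and the invariant factors of ∂_1 are all 1, so H_0 ≅ Z.
  H_1: rank ker ∂_1 − rank ∂_2 = (6 − 4) − 0 = 2, and there is no ∂_2, so H_1 ≅ Z^2.

As a check, the Euler characteristic is 5 − 6 = -1, which agrees with 1 − 2 = -1.
(K is a triangulation of a wedge of 2 circles.)

H_0 ≅ Z,  H_1 ≅ Z^2.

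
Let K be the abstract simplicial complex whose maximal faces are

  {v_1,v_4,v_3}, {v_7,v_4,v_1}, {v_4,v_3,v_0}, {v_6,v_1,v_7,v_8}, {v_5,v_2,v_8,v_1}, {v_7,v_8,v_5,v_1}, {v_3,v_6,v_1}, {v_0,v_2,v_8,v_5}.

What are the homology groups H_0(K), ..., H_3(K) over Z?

H_0 = Z,  H_1 = Z,  H_2 = 0,  H_3 = 0.

Fix the vertex order v_0 < v_1 < v_2 < v_3 < v_4 < v_5 < v_6 < v_7 < v_8 and write every simplex with vertices in increasing order. Then dim K = 3 and the simplices of K are:

  0-simplices (9): [v_0], [v_1], [v_2], [v_3], [v_4], [v_5], [v_6], [v_7], [v_8]
  1-simplices (22): (22 of them)
  2-simplices (17): (17 of them)
  3-simplices (4): [v_0,v_2,v_5,v_8], [v_1,v_2,v_5,v_8], [v_1,v_5,v_7,v_8], [v_1,v_6,v_7,v_8]

so the chain groups are C_0 ≅ Z^9, C_1 ≅ Z^22, C_2 ≅ Z^17, C_3 ≅ Z^4.

Boundary ∂_1: C_1 → C_0 is given by ∂[p,q] = [q] − [p]. For instance
  ∂[v_0,v_2] = [v_2] − [v_0].
This gives a 9×22 integer matrix of rank 8; reducing to Smith normal form yields diagonal entries (1,1,1,1,1,1,1,1).

The boundary map ∂_2: C_2 → C_1 sends each 2-simplex [p,q,r] to [q,r] − [p,r] + [p,q]. For instance
  ∂[v_1,v_3,v_6] = [v_3,v_6] − [v_1,v_6] + [v_1,v_3],
  ∂[v_1,v_7,v_8] = [v_7,v_8] − [v_1,v_8] + [v_1,v_7].
As a 22×17 matrix over Z this has rank 13, with invariant factors (1,1,1,1,1,1,1,1,1,1,1,1,1).

Boundary ∂_3: C_3 → C_2 sends each 3-simplex σ to the alternating sum Σ_i (−1)^i (σ with its i-th vertex removed). For instance
  ∂[v_1,v_6,v_7,v_8] = [v_6,v_7,v_8] − [v_1,v_7,v_8] + [v_1,v_6,v_8] − [v_1,v_6,v_7],
  ∂[v_0,v_2,v_5,v_8] = [v_2,v_5,v_8] − [v_0,v_5,v_8] + [v_0,v_2,v_8] − [v_0,v_2,v_5].
The 17×4 boundary matrix has rank 4 and Smith normal form diag(1,1,1,1).

Now H_k = ker ∂_k / im ∂_{k+1}, so:

  H_0: rank C_0 − rank ∂_1 = 9 − 8 = 1, and the invariant factors of ∂_1 are all 1, so H_0 = Z.
  H_1: rank ker ∂_1 − rank ∂_2 = (22 − 8) − 13 = 1, and the invariant factors of ∂_2 are all 1, so H_1 = Z.
  H_2: rank ker ∂_2 − rank ∂_3 = (17 − 13) − 4 = 0, and the invariant factors of ∂_3 are all 1, so H_2 = 0.
  H_3: rank ker ∂_3 − rank ∂_4 = (4 − 4) − 0 = 0, and there is no ∂_4, so H_3 = 0.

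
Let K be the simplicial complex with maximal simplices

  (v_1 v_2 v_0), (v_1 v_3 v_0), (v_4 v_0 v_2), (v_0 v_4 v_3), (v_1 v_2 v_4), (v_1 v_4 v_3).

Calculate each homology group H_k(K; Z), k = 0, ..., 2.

Take the total order v_0 < v_1 < v_2 < v_3 < v_4 on the vertex set. Then K (dimension 2) consists of the simplices:

  0-simplices (5): [v_0], [v_1], [v_2], [v_3], [v_4]
  1-simplices (9): [v_0,v_1], [v_0,v_2], [v_0,v_3], [v_0,v_4], [v_1,v_2], [v_1,v_3], [v_1,v_4], [v_2,v_4], [v_3,v_4]
  2-simplices (6): [v_0,v_1,v_2], [v_0,v_1,v_3], [v_0,v_2,v_4], [v_0,v_3,v_4], [v_1,v_2,v_4], [v_1,v_3,v_4]

so the chain groups are C_0 ≅ Z^5, C_1 ≅ Z^9, C_2 ≅ Z^6.

The boundary map ∂_1: C_1 → C_0 maps an edge to its endpoints' difference, ∂[p,q] = q − p.
As a 5×9 matrix over Z this has rank 4, with invariant factors (1,1,1,1).

Boundary ∂_2: C_2 → C_1 sends each 2-simplex [p,q,r] to [q,r] − [p,r] + [p,q]. For instance
  ∂[v_0,v_3,v_4] = [v_3,v_4] − [v_0,v_4] + [v_0,v_3],
  ∂[v_1,v_2,v_4] = [v_2,v_4] − [v_1,v_4] + [v_1,v_2].
The 9×6 boundary matrix has rank 5 and Smith normal form diag(1,1,1,1,1).

Reading off H_k = ker ∂_k / im ∂_{k+1}:

  H_0: rank C_0 − rank ∂_1 = 5 − 4 = 1, and the invariant factors of ∂_1 are all 1, so H_0 = Z.
  H_1: rank ker ∂_1 − rank ∂_2 = (9 − 4) − 5 = 0, and the invariant factors of ∂_2 are all 1, so H_1 = 0.
  H_2: rank ker ∂_2 − rank ∂_3 = (6 − 5) − 0 = 1, and there is no ∂_3, so H_2 = Z.

As a check, the Euler characteristic is 5 − 9 + 6 = 2, which agrees with 1 − 0 + 1 = 2.

H_0 = Z,  H_1 = 0,  H_2 = Z.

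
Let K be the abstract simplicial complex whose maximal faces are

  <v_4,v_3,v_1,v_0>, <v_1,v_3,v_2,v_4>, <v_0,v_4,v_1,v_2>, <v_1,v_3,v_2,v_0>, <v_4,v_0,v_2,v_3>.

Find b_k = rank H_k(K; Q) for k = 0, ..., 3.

b_0 = 1, b_1 = 0, b_2 = 0, b_3 = 1.

We work with the vertex ordering v_0 < v_1 < v_2 < v_3 < v_4. The simplices of K, each written with vertices in increasing order, are:

  0-simplices (5): [v_0], [v_1], [v_2], [v_3], [v_4]
  1-simplices (10): [v_0,v_1], [v_0,v_2], [v_0,v_3], [v_0,v_4], [v_1,v_2], [v_1,v_3], [v_1,v_4], [v_2,v_3], [v_2,v_4], [v_3,v_4]
  2-simplices (10): [v_0,v_1,v_2], [v_0,v_1,v_3], [v_0,v_1,v_4], [v_0,v_2,v_3], [v_0,v_2,v_4], [v_0,v_3,v_4], [v_1,v_2,v_3], [v_1,v_2,v_4], [v_1,v_3,v_4], [v_2,v_3,v_4]
  3-simplices (5): [v_0,v_1,v_2,v_3], [v_0,v_1,v_2,v_4], [v_0,v_1,v_3,v_4], [v_0,v_2,v_3,v_4], [v_1,v_2,v_3,v_4]

Hence C_0 ≅ Z^5, C_1 ≅ Z^10, C_2 ≅ Z^10, C_3 ≅ Z^5.

∂_1: C_1 → C_0 maps an edge to its endpoints' difference, ∂[p,q] = q − p. For instance
  ∂[v_1,v_4] = [v_4] − [v_1].
The 5×10 boundary matrix has rank 4 and Smith normal form diag(1,1,1,1).

∂_2: C_2 → C_1 acts by ∂[p,q,r] = [q,r] − [p,r] + [p,q]. For instance
  ∂[v_0,v_1,v_3] = [v_1,v_3] − [v_0,v_3] + [v_0,v_1],
  ∂[v_2,v_3,v_4] = [v_3,v_4] − [v_2,v_4] + [v_2,v_3].
As a 10×10 matrix over Z this has rank 6, with invariant factors (1,1,1,1,1,1).

The boundary map ∂_3: C_3 → C_2 sends each 3-simplex σ to the alternating sum Σ_i (−1)^i (σ with its i-th vertex removed). For instance
  ∂[v_0,v_2,v_3,v_4] = [v_2,v_3,v_4] − [v_0,v_3,v_4] + [v_0,v_2,v_4] − [v_0,v_2,v_3],
  ∂[v_0,v_1,v_2,v_3] = [v_1,v_2,v_3] − [v_0,v_2,v_3] + [v_0,v_1,v_3] − [v_0,v_1,v_2].
As a 10×5 matrix over Z this has rank 4, with invariant factors (1,1,1,1).

Reading off H_k = ker ∂_k / im ∂_{k+1}:

  H_0: rank C_0 − rank ∂_1 = 5 − 4 = 1, and the invariant factors of ∂_1 are all 1, so H_0 ≅ Z.
  H_1: rank ker ∂_1 − rank ∂_2 = (10 − 4) − 6 = 0, and the invariant factors of ∂_2 are all 1, so H_1 ≅ 0.
  H_2: rank ker ∂_2 − rank ∂_3 = (10 − 6) − 4 = 0, and the invariant factors of ∂_3 are all 1, so H_2 ≅ 0.
  H_3: rank ker ∂_3 − rank ∂_4 = (5 − 4) − 0 = 1, and there is no ∂_4, so H_3 ≅ Z.

As a check, the Euler characteristic is 5 − 10 + 10 − 5 = 0, which agrees with 1 − 0 + 0 − 1 = 0.

Hence the Betti numbers are b_0 = 1, b_1 = 0, b_2 = 0, b_3 = 1.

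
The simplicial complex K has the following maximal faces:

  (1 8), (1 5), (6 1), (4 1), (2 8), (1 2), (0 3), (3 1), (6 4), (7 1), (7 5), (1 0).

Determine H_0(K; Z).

Order the vertices as 0 < 1 < 2 < 3 < 4 < 5 < 6 < 7 < 8. Listing each simplex with vertices in this order, K has dimension 1 with simplices:

  0-simplices (9): [0], [1], [2], [3], [4], [5], [6], [7], [8]
  1-simplices (12): [0,1], [0,3], [1,2], [1,3], [1,4], [1,5], [1,6], [1,7], [1,8], [2,8], [4,6], [5,7]

Hence C_0 ≅ Z^9, C_1 ≅ Z^12.

Boundary ∂_1: C_1 → C_0 maps an edge to its endpoints' difference, ∂[p,q] = q − p. For instance
  ∂[2,8] = [8] − [2].
The resulting 9×12 matrix has rank 8, and its Smith normal form has invariant factors (1,1,1,1,1,1,1,1).

Now H_k = ker ∂_k / im ∂_{k+1}, so:

  H_0: rank C_0 − rank ∂_1 = 9 − 8 = 1, and the invariant factors of ∂_1 are all 1, so H_0 ≅ Z.

(K is a triangulation of a wedge of 4 circles.)

H_0 = Z.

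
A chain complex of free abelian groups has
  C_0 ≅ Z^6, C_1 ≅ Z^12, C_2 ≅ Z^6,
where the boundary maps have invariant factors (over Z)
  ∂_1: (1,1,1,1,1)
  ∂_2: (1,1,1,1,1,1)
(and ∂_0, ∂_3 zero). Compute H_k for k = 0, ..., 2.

H_0: b_0 = 6 − 0 − 5 = 1; torsion from ∂_1 factors > 1: none. So H_0 = Z.
H_1: b_1 = 12 − 5 − 6 = 1; torsion from ∂_2 factors > 1: none. So H_1 = Z.
H_2: b_2 = 6 − 6 − 0 = 0; torsion from ∂_3 factors > 1: none. So H_2 = 0.

H_0 = Z,  H_1 = Z,  H_2 = 0.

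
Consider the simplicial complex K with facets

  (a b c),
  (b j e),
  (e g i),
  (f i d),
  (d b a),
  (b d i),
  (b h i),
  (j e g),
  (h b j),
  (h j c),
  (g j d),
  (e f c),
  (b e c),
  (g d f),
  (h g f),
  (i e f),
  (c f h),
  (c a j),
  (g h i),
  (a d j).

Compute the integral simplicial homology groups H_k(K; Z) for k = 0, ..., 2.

We work with the vertex ordering a < b < c < d < e < f < g < h < i < j. The simplices of K, each written with vertices in increasing order, are:

  0-simplices (10): a, b, c, d, e, f, g, h, i, j
  1-simplices (30): ab, ac, ad, aj, bc, bd, be, bh, bi, bj, ce, cf, ch, cj, df, dg, di, dj, ef, eg, ei, ej, fg, fh, fi, gh, gi, gj, hi, hj
  2-simplices (20): abc, abd, acj, adj, bce, bdi, bej, bhi, bhj, cef, cfh, chj, dfg, dfi, dgj, efi, egi, egj, fgh, ghi

giving chain groups C_0 ≅ Z^10, C_1 ≅ Z^30, C_2 ≅ Z^20.

∂_1: C_1 → C_0 is given by ∂[p,q] = [q] − [p]. For instance
  ∂be = e − b.
This gives a 10×30 integer matrix of rank 9; reducing to Smith normal form yields diagonal entries (1,1,1,1,1,1,1,1,1).

Boundary ∂_2: C_2 → C_1 maps a triangle to the signed sum of its edges. For instance
  ∂ghi = hi − gi + gh,
  ∂bdi = di − bi + bd.
The resulting 30×20 matrix has rank 20, and its Smith normal form has invariant factors (1,1,1,1,1,1,1,1,1,1,1,1,1,1,1,1,1,1,1,2).

Now H_k = ker ∂_k / im ∂_{k+1}, so:

  H_0: rank C_0 − rank ∂_1 = 10 − 9 = 1, and the invariant factors of ∂_1 are all 1, so H_0 = Z.
  H_1: rank ker ∂_1 − rank ∂_2 = (30 − 9) − 20 = 1, and ∂_2 has invariant factor 2 > 1, so H_1 = Z ⊕ Z/2.
  H_2: rank ker ∂_2 − rank ∂_3 = (20 − 20) − 0 = 0, and there is no ∂_3, so H_2 = 0.

As a check, the Euler characteristic is 10 − 30 + 20 = 0, which agrees with 1 − 1 + 0 = 0.
(K is a triangulation of the Klein bottle.)

H_0 ≅ Z,  H_1 ≅ Z ⊕ Z/2,  H_2 = 0.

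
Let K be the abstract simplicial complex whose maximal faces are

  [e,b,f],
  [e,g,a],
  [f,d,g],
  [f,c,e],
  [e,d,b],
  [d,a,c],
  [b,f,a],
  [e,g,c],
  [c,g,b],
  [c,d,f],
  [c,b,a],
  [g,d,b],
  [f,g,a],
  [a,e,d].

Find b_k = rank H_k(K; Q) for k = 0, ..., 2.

Order the vertices as a < b < c < d < e < f < g. Listing each simplex with vertices in this order, K has dimension 2 with simplices:

  0-simplices (7): a, b, c, d, e, f, g
  1-simplices (21): ab, ac, ad, ae, af, ag, bc, bd, be, bf, bg, cd, ce, cf, cg, de, df, dg, ef, eg, fg
  2-simplices (14): abc, abf, acd, ade, aeg, afg, bcg, bde, bdg, bef, cdf, cef, ceg, dfg

giving chain groups C_0 ≅ Z^7, C_1 ≅ Z^21, C_2 ≅ Z^14.

The boundary map ∂_1: C_1 → C_0 is given by ∂[p,q] = [q] − [p].
The 7×21 boundary matrix has rank 6 and Smith normal form diag(1,1,1,1,1,1).

Boundary ∂_2: C_2 → C_1 acts by ∂[p,q,r] = [q,r] − [p,r] + [p,q]. For instance
  ∂bcg = cg − bg + bc,
  ∂cef = ef − cf + ce.
This gives a 21×14 integer matrix of rank 13; reducing to Smith normal form yields diagonal entries (1,1,1,1,1,1,1,1,1,1,1,1,1).

From H_k ≅ ker(∂_k) / im(∂_{k+1}) we obtain:

  H_0: rank C_0 − rank ∂_1 = 7 − 6 = 1, and the invariant factors of ∂_1 are all 1, so H_0 = Z.
  H_1: rank ker ∂_1 − rank ∂_2 = (21 − 6) − 13 = 2, and the invariant factors of ∂_2 are all 1, so H_1 = Z^2.
  H_2: rank ker ∂_2 − rank ∂_3 = (14 − 13) − 0 = 1, and there is no ∂_3, so H_2 = Z.

As a check, the Euler characteristic is 7 − 21 + 14 = 0, which agrees with 1 − 2 + 1 = 0.

Hence the Betti numbers are b_0 = 1, b_1 = 2, b_2 = 1.

b_0 = 1, b_1 = 2, b_2 = 1.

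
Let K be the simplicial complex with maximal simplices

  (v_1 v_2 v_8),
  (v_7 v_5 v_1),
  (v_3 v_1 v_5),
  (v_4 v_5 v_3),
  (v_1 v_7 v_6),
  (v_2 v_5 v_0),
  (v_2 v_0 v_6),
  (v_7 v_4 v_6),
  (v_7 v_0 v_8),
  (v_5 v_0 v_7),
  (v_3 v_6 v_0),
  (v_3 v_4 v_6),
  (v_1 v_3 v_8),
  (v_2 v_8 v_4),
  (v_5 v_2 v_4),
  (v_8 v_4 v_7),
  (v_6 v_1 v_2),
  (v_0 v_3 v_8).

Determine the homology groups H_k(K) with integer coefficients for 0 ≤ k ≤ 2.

Take the total order v_0 < v_1 < v_2 < v_3 < v_4 < v_5 < v_6 < v_7 < v_8 on the vertex set. Then K (dimension 2) consists of the simplices:

  0-simplices (9): [v_0], [v_1], [v_2], [v_3], [v_4], [v_5], [v_6], [v_7], [v_8]
  1-simplices (27): (27 of them)
  2-simplices (18): (18 of them)

so the chain groups are C_0 ≅ Z^9, C_1 ≅ Z^27, C_2 ≅ Z^18.

The boundary map ∂_1: C_1 → C_0 maps an edge to its endpoints' difference, ∂[p,q] = q − p. For instance
  ∂[v_1,v_6] = [v_6] − [v_1].
As a 9×27 matrix over Z this has rank 8, with invariant factors (1,1,1,1,1,1,1,1).

Boundary ∂_2: C_2 → C_1 maps a triangle to the signed sum of its edges. For instance
  ∂[v_1,v_3,v_8] = [v_3,v_8] − [v_1,v_8] + [v_1,v_3],
  ∂[v_0,v_2,v_6] = [v_2,v_6] − [v_0,v_6] + [v_0,v_2].
The resulting 27×18 matrix has rank 17, and its Smith normal form has invariant factors (1,1,1,1,1,1,1,1,1,1,1,1,1,1,1,1,1).

Reading off H_k = ker ∂_k / im ∂_{k+1}:

  H_0: rank C_0 − rank ∂_1 = 9 − 8 = 1, and the invariant factors of ∂_1 are all 1, so H_0 = Z.
  H_1: rank ker ∂_1 − rank ∂_2 = (27 − 8) − 17 = 2, and the invariant factors of ∂_2 are all 1, so H_1 = Z^2.
  H_2: rank ker ∂_2 − rank ∂_3 = (18 − 17) − 0 = 1, and there is no ∂_3, so H_2 = Z.

H_0 = Z,  H_1 = Z^2,  H_2 = Z.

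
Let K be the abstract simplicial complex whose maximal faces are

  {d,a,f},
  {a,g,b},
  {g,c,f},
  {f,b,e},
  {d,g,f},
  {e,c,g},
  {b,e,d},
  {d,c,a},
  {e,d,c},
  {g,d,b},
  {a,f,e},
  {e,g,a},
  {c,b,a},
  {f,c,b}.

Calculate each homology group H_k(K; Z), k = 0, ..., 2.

H_0 ≅ Z,  H_1 ≅ Z^2,  H_2 ≅ Z.

Order the vertices as a < b < c < d < e < f < g. Listing each simplex with vertices in this order, K has dimension 2 with simplices:

  0-simplices (7): a, b, c, d, e, f, g
  1-simplices (21): ab, ac, ad, ae, af, ag, bc, bd, be, bf, bg, cd, ce, cf, cg, de, df, dg, ef, eg, fg
  2-simplices (14): abc, abg, acd, adf, aef, aeg, bcf, bde, bdg, bef, cde, ceg, cfg, dfg

Hence C_0 ≅ Z^7, C_1 ≅ Z^21, C_2 ≅ Z^14.

Boundary ∂_1: C_1 → C_0 sends each edge [p,q] (with p < q) to q − p. For instance
  ∂ac = c − a.
As a 7×21 matrix over Z this has rank 6, with invariant factors (1,1,1,1,1,1).

The boundary map ∂_2: C_2 → C_1 acts by ∂[p,q,r] = [q,r] − [p,r] + [p,q]. For instance
  ∂aef = ef − af + ae,
  ∂bde = de − be + bd.
As a 21×14 matrix over Z this has rank 13, with invariant factors (1,1,1,1,1,1,1,1,1,1,1,1,1).

Reading off H_k = ker ∂_k / im ∂_{k+1}:

  H_0: rank C_0 − rank ∂_1 = 7 − 6 = 1, and the invariant factors of ∂_1 are all 1, so H_0 = Z.
  H_1: rank ker ∂_1 − rank ∂_2 = (21 − 6) − 13 = 2, and the invariant factors of ∂_2 are all 1, so H_1 = Z^2.
  H_2: rank ker ∂_2 − rank ∂_3 = (14 − 13) − 0 = 1, and there is no ∂_3, so H_2 = Z.

As a check, the Euler characteristic is 7 − 21 + 14 = 0, which agrees with 1 − 2 + 1 = 0.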